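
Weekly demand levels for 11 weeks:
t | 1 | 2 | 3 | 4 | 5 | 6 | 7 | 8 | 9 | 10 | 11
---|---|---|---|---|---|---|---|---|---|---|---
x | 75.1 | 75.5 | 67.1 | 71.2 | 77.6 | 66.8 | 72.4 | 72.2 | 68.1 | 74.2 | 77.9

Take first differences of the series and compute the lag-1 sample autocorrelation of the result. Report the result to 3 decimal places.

-0.418

First differences Δx: 0.4, -8.4, 4.1, 6.4, -10.8, 5.6, -0.2, -4.1, 6.1, 3.7
Mean of differences = 0.2800
Numerator Σ(Δx_t−Δx̄)(Δx_{t+1}−Δx̄) = -143.6144
Denominator Σ(Δx_t−Δx̄)² = 343.4560
r_1(Δx) = -143.6144 / 343.4560 = -0.418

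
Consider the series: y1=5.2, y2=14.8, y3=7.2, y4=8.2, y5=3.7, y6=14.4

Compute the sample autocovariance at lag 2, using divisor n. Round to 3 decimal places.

1.198

Mean ȳ = (5.2 + 14.8 + 7.2 + 8.2 + 3.7 + 14.4)/6 = 8.9167
Deviations: -3.7167, 5.8833, -1.7167, -0.7167, -5.2167, 5.4833
Σ_{t=1}^{4}(y_t−ȳ)(y_{t+2}−ȳ) = 7.1894
γ_2 = 7.1894 / 6 = 1.198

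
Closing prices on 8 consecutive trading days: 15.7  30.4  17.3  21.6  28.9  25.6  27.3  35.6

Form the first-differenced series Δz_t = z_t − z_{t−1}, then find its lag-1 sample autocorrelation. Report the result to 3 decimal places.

-0.479

First differences Δz: 14.7, -13.1, 4.3, 7.3, -3.3, 1.7, 8.3
Mean of differences = 2.8429
Numerator Σ(Δz_t−Δz̄)(Δz_{t+1}−Δz̄) = -232.3690
Denominator Σ(Δz_t−Δz̄)² = 485.5771
r_1(Δz) = -232.3690 / 485.5771 = -0.479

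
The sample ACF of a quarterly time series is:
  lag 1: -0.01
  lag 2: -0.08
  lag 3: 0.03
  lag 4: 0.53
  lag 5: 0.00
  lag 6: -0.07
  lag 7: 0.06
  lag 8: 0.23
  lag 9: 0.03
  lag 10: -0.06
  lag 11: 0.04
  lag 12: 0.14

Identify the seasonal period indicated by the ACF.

The largest autocorrelation is r_4 = 0.53, with a weaker echo at lag 8 (0.23); the remaining lags stay at or below 0.14.
The dominant spike at lag 4 indicates a seasonal period of 4.

4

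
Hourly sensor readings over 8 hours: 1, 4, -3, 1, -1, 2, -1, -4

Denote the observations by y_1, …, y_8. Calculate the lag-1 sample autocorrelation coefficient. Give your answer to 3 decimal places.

Mean ȳ = (1 + 4 − 3 + 1 − 1 + 2 − 1 − 4)/8 = -0.1250
Deviations from mean: 1.1250, 4.1250, -2.8750, 1.1250, -0.8750, 2.1250, -0.8750, -3.8750
Numerator Σ_{t=1}^{7}(y_t−ȳ)(y_{t+1}−ȳ) = -11.7656
Denominator Σ(y_t−ȳ)² = 48.8750
r_1 = -11.7656 / 48.8750 = -0.241

-0.241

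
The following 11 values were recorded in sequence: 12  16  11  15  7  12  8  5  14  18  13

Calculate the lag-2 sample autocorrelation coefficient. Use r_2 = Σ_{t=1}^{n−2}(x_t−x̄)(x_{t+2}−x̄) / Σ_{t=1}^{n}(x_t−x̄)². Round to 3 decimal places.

-0.077

Mean x̄ = (12 + 16 + 11 + 15 + 7 + 12 + 8 + 5 + 14 + 18 + 13)/11 = 11.9091
Numerator Σ_{t=1}^{9}(x_t−x̄)(x_{t+2}−x̄) = -12.1074
Denominator Σ(x_t−x̄)² = 156.9091
r_2 = -12.1074 / 156.9091 = -0.077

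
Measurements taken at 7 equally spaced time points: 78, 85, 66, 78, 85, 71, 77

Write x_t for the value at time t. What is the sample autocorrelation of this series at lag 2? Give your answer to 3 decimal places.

Mean x̄ = (78 + 85 + 66 + 78 + 85 + 71 + 77)/7 = 77.1429
Deviations from mean: 0.8571, 7.8571, -11.1429, 0.8571, 7.8571, -6.1429, -0.1429
Numerator Σ_{t=1}^{5}(x_t−x̄)(x_{t+2}−x̄) = -96.7551
Denominator Σ(x_t−x̄)² = 286.8571
r_2 = -96.7551 / 286.8571 = -0.337

-0.337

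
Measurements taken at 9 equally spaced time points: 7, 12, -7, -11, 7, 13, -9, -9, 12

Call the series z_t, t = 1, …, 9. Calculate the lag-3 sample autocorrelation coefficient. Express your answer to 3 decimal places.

Mean z̄ = (7 + 12 − 7 − 11 + 7 + 13 − 9 − 9 + 12)/9 = 1.6667
Σ(z_t−z̄)(z_{t+3}−z̄) = (-67.5556) + (55.1111) + (-98.2222) + (135.1111) + (-56.8889) + (117.1111) = 84.6667
Denominator Σ(z_t−z̄)² = 862.0000
r_3 = 84.6667 / 862.0000 = 0.098

0.098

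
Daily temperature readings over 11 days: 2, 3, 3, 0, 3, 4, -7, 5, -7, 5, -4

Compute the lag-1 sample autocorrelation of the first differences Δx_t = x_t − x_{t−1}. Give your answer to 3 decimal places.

First differences Δx: 1, 0, -3, 3, 1, -11, 12, -12, 12, -9
Mean of differences = -0.6000
Numerator Σ(Δx_t−Δx̄)(Δx_{t+1}−Δx̄) = -544.1600
Denominator Σ(Δx_t−Δx̄)² = 650.4000
r_1(Δx) = -544.1600 / 650.4000 = -0.837

-0.837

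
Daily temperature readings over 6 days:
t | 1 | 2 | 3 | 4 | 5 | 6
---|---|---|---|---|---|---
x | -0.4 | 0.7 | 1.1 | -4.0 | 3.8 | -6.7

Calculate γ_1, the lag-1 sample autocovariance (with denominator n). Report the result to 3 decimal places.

Mean x̄ = (-0.4 + 0.7 + 1.1 − 4.0 + 3.8 − 6.7)/6 = -0.9167
Deviations: 0.5167, 1.6167, 2.0167, -3.0833, 4.7167, -5.7833
Σ_{t=1}^{5}(x_t−x̄)(x_{t+1}−x̄) = -43.9436
γ_1 = -43.9436 / 6 = -7.324

-7.324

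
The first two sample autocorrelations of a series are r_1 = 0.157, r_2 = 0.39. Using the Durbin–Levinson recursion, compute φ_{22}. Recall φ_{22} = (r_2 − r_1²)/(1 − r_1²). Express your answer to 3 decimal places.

0.375

φ_{22} = (r_2 − r_1²) / (1 − r_1²)
r_1² = (0.157)² = 0.024649
Numerator = 0.39 − 0.0246 = 0.3654; denominator = 1 − 0.0246 = 0.9754
φ_{22} = 0.3654 / 0.9754 = 0.375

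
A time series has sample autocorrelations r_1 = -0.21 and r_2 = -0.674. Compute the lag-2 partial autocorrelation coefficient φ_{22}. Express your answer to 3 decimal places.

-0.751

φ_{22} = (r_2 − r_1²) / (1 − r_1²)
r_1² = (-0.21)² = 0.0441
Numerator = -0.674 − 0.0441 = -0.7181; denominator = 1 − 0.0441 = 0.9559
φ_{22} = -0.7181 / 0.9559 = -0.751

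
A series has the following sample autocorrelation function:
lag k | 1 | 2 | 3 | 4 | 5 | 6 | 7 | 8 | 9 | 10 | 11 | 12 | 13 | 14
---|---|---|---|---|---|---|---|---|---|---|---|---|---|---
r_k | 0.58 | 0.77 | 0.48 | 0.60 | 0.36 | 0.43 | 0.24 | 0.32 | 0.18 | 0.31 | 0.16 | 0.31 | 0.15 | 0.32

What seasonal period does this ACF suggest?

The largest autocorrelation is r_2 = 0.77, with a weaker echo at lag 4 (0.60); the remaining lags stay at or below 0.58.
The dominant spike at lag 2 indicates a seasonal period of 2.

2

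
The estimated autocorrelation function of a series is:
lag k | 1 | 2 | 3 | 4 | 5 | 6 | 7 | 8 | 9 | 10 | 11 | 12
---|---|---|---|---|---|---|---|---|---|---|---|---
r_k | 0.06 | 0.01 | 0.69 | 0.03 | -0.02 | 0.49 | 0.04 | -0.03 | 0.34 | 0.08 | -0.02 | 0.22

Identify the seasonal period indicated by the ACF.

The largest autocorrelation is r_3 = 0.69, with weaker echoes at lags 6 (0.49), 9 (0.34) and 12 (0.22); the remaining lags stay at or below 0.08.
The dominant spike at lag 3 indicates a seasonal period of 3.

3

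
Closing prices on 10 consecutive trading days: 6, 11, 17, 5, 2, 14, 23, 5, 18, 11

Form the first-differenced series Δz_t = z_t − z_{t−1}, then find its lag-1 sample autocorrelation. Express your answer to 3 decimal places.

First differences Δz: 5, 6, -12, -3, 12, 9, -18, 13, -7
Mean of differences = 0.5556
Numerator Σ(Δz_t−Δz̄)(Δz_{t+1}−Δz̄) = -425.1975
Denominator Σ(Δz_t−Δz̄)² = 978.2222
r_1(Δz) = -425.1975 / 978.2222 = -0.435

-0.435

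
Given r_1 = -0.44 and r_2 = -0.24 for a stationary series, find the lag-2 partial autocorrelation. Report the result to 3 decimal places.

-0.538

φ_{22} = (r_2 − r_1²) / (1 − r_1²)
r_1² = (-0.44)² = 0.1936
Numerator = -0.24 − 0.1936 = -0.4336; denominator = 1 − 0.1936 = 0.8064
φ_{22} = -0.4336 / 0.8064 = -0.538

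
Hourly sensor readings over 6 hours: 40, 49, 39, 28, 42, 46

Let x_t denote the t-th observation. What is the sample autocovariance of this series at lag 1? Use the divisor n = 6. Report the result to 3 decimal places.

Mean x̄ = (40 + 49 + 39 + 28 + 42 + 46)/6 = 40.6667
Deviations: -0.6667, 8.3333, -1.6667, -12.6667, 1.3333, 5.3333
Σ_{t=1}^{5}(x_t−x̄)(x_{t+1}−x̄) = -8.1111
γ_1 = -8.1111 / 6 = -1.352

-1.352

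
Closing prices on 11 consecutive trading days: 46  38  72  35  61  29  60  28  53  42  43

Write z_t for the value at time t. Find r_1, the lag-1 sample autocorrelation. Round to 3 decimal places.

Mean z̄ = (46 + 38 + 72 + 35 + 61 + 29 + 60 + 28 + 53 + 42 + 43)/11 = 46.0909
Numerator Σ_{t=1}^{10}(z_t−z̄)(z_{t+1}−z̄) = -1546.3719
Denominator Σ(z_t−z̄)² = 1968.9091
r_1 = -1546.3719 / 1968.9091 = -0.785

-0.785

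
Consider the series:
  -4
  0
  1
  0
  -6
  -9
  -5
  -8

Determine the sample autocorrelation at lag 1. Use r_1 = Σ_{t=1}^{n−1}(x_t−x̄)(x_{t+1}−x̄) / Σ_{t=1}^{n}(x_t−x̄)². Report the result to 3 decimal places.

0.490

Mean x̄ = (-4 + 0 + 1 + 0 − 6 − 9 − 5 − 8)/8 = -3.8750
Deviations from mean: -0.1250, 3.8750, 4.8750, 3.8750, -2.1250, -5.1250, -1.1250, -4.1250
Σ(x_t−x̄)(x_{t+1}−x̄) = (-0.4844) + (18.8906) + (18.8906) + (-8.2344) + (10.8906) + (5.7656) + (4.6406) = 50.3594
Denominator Σ(x_t−x̄)² = 102.8750
r_1 = 50.3594 / 102.8750 = 0.490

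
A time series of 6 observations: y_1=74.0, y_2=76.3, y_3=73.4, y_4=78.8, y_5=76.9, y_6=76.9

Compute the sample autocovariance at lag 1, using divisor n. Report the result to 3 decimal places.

-0.900

Mean ȳ = (74.0 + 76.3 + 73.4 + 78.8 + 76.9 + 76.9)/6 = 76.0500
Σ_{t=1}^{5}(y_t−ȳ)(y_{t+1}−ȳ) = -5.4025
γ_1 = -5.4025 / 6 = -0.900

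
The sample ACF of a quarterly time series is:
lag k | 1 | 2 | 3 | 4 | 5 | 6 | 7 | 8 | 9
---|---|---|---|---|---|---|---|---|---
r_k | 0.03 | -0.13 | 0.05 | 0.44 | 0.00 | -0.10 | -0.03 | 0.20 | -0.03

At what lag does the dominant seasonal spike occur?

The largest autocorrelation is r_4 = 0.44, with a weaker echo at lag 8 (0.20); the remaining lags stay at or below 0.05.
The dominant spike at lag 4 indicates a seasonal period of 4.

4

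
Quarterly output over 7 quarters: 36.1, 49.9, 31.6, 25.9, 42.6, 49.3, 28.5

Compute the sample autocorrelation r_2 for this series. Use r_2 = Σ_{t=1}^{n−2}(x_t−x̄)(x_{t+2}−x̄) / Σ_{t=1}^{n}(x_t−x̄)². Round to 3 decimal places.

-0.606

Mean x̄ = (36.1 + 49.9 + 31.6 + 25.9 + 42.6 + 49.3 + 28.5)/7 = 37.7000
Numerator Σ_{t=1}^{5}(x_t−x̄)(x_{t+2}−x̄) = -346.0500
Denominator Σ(x_t−x̄)² = 571.0600
r_2 = -346.0500 / 571.0600 = -0.606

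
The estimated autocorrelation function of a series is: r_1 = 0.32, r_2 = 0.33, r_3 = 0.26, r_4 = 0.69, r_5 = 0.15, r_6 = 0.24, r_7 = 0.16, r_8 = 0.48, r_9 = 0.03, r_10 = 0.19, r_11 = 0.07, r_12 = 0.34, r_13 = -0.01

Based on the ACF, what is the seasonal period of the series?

The largest autocorrelation is r_4 = 0.69, with weaker echoes at lags 8 (0.48) and 12 (0.34); the remaining lags stay at or below 0.33.
The dominant spike at lag 4 indicates a seasonal period of 4.

4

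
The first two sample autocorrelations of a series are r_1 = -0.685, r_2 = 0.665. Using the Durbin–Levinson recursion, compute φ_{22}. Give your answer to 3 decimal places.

φ_{22} = (r_2 − r_1²) / (1 − r_1²)
r_1² = (-0.685)² = 0.469225
Numerator = 0.665 − 0.4692 = 0.1958; denominator = 1 − 0.4692 = 0.5308
φ_{22} = 0.1958 / 0.5308 = 0.369

0.369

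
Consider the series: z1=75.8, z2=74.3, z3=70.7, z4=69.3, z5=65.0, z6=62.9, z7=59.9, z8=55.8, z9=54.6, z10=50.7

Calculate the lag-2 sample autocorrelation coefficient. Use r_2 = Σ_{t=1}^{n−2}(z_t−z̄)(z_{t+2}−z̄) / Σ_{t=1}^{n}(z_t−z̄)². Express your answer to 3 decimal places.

0.429

Mean z̄ = (75.8 + 74.3 + 70.7 + 69.3 + 65.0 + 62.9 + 59.9 + 55.8 + 54.6 + 50.7)/10 = 63.9000
Numerator Σ_{t=1}^{8}(z_t−z̄)(z_{t+2}−z̄) = 286.9800
Denominator Σ(z_t−z̄)² = 669.7200
r_2 = 286.9800 / 669.7200 = 0.429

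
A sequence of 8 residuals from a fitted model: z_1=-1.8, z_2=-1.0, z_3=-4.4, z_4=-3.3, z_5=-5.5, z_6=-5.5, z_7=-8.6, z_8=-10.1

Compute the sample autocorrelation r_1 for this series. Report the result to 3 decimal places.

Mean z̄ = (-1.8 − 1.0 − 4.4 − 3.3 − 5.5 − 5.5 − 8.6 − 10.1)/8 = -5.0250
Deviations from mean: 3.2250, 4.0250, 0.6250, 1.7250, -0.4750, -0.4750, -3.5750, -5.0750
Σ(z_t−z̄)(z_{t+1}−z̄) = (12.9806) + (2.5156) + (1.0781) + (-0.8194) + (0.2256) + (1.6981) + (18.1431) = 35.8219
Denominator Σ(z_t−z̄)² = 68.9550
r_1 = 35.8219 / 68.9550 = 0.519

0.519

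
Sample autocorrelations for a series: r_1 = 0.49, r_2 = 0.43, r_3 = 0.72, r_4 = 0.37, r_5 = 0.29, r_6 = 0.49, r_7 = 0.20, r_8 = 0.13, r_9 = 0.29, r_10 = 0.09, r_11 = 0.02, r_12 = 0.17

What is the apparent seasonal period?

The largest autocorrelation is r_3 = 0.72; the remaining lags stay at or below 0.49. The elevated value at lag 1 (0.49), dropping to 0.43 at lag 2, reflects decaying short-term dependence rather than seasonality.
The dominant spike at lag 3 indicates a seasonal period of 3.

3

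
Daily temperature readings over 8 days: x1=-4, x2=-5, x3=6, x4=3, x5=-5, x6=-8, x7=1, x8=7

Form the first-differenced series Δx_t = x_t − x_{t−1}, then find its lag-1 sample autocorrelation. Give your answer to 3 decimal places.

0.063

First differences Δx: -1, 11, -3, -8, -3, 9, 6
Mean of differences = 1.5714
Numerator Σ(Δx_t−Δx̄)(Δx_{t+1}−Δx̄) = 19.1020
Denominator Σ(Δx_t−Δx̄)² = 303.7143
r_1(Δx) = 19.1020 / 303.7143 = 0.063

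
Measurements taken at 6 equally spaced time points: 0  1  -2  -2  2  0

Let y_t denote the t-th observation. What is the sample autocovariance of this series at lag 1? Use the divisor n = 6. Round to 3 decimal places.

-0.366

Mean ȳ = (0 + 1 − 2 − 2 + 2 + 0)/6 = -0.1667
Deviations: 0.1667, 1.1667, -1.8333, -1.8333, 2.1667, 0.1667
Σ_{t=1}^{5}(y_t−ȳ)(y_{t+1}−ȳ) = -2.1944
γ_1 = -2.1944 / 6 = -0.366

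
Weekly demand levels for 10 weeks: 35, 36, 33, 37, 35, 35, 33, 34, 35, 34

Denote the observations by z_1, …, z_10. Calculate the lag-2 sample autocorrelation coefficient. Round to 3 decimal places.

Mean z̄ = (35 + 36 + 33 + 37 + 35 + 35 + 33 + 34 + 35 + 34)/10 = 34.7000
Numerator Σ_{t=1}^{8}(z_t−z̄)(z_{t+2}−z̄) = 1.9200
Denominator Σ(z_t−z̄)² = 14.1000
r_2 = 1.9200 / 14.1000 = 0.136

0.136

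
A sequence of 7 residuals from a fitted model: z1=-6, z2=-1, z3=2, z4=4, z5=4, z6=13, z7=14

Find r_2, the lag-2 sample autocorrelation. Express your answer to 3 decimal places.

0.066

Mean z̄ = (-6 − 1 + 2 + 4 + 4 + 13 + 14)/7 = 4.2857
Σ(z_t−z̄)(z_{t+2}−z̄) = (23.5102) + (1.5102) + (0.6531) + (-2.4898) + (-2.7755) = 20.4082
Denominator Σ(z_t−z̄)² = 309.4286
r_2 = 20.4082 / 309.4286 = 0.066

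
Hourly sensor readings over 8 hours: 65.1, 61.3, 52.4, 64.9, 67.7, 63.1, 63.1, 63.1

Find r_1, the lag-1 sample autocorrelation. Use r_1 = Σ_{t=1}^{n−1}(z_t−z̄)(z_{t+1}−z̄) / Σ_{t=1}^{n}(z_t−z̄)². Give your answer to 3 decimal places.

0.009

Mean z̄ = (65.1 + 61.3 + 52.4 + 64.9 + 67.7 + 63.1 + 63.1 + 63.1)/8 = 62.5875
Σ(z_t−z̄)(z_{t+1}−z̄) = (-3.2348) + (13.1164) + (-23.5586) + (11.8227) + (2.6202) + (0.2627) + (0.2627) = 1.2911
Denominator Σ(z_t−z̄)² = 144.0288
r_1 = 1.2911 / 144.0288 = 0.009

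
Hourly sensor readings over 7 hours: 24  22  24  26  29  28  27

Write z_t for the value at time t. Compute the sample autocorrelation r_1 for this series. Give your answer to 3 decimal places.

Mean z̄ = (24 + 22 + 24 + 26 + 29 + 28 + 27)/7 = 25.7143
Deviations from mean: -1.7143, -3.7143, -1.7143, 0.2857, 3.2857, 2.2857, 1.2857
Σ(z_t−z̄)(z_{t+1}−z̄) = (6.3673) + (6.3673) + (-0.4898) + (0.9388) + (7.5102) + (2.9388) = 23.6327
Denominator Σ(z_t−z̄)² = 37.4286
r_1 = 23.6327 / 37.4286 = 0.631

0.631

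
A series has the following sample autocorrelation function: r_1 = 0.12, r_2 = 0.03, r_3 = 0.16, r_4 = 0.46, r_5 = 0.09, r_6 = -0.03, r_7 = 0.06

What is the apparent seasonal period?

The largest autocorrelation is r_4 = 0.46; the remaining lags stay at or below 0.16.
The dominant spike at lag 4 indicates a seasonal period of 4.

4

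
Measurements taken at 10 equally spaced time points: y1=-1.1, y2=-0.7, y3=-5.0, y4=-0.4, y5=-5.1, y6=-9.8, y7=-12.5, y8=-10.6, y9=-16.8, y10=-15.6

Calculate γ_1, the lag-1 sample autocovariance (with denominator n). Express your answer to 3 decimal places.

22.065

Mean ȳ = (-1.1 − 0.7 − 5.0 − 0.4 − 5.1 − 9.8 − 12.5 − 10.6 − 16.8 − 15.6)/10 = -7.7600
Σ_{t=1}^{9}(y_t−ȳ)(y_{t+1}−ȳ) = 220.6484
γ_1 = 220.6484 / 10 = 22.065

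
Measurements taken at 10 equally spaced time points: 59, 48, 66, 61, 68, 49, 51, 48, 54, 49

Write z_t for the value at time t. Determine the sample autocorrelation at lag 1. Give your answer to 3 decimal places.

Mean z̄ = (59 + 48 + 66 + 61 + 68 + 49 + 51 + 48 + 54 + 49)/10 = 55.3000
Numerator Σ_{t=1}^{9}(z_t−z̄)(z_{t+1}−z̄) = 24.4100
Denominator Σ(z_t−z̄)² = 528.1000
r_1 = 24.4100 / 528.1000 = 0.046

0.046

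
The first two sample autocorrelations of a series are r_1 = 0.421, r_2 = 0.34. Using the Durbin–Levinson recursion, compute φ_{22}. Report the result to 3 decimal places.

0.198

φ_{22} = (r_2 − r_1²) / (1 − r_1²)
r_1² = (0.421)² = 0.177241
Numerator = 0.34 − 0.1772 = 0.1628; denominator = 1 − 0.1772 = 0.8228
φ_{22} = 0.1628 / 0.8228 = 0.198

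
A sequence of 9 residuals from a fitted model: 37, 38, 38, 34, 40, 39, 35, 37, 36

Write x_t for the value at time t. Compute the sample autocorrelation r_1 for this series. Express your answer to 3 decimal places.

-0.320

Mean x̄ = (37 + 38 + 38 + 34 + 40 + 39 + 35 + 37 + 36)/9 = 37.1111
Numerator Σ_{t=1}^{8}(x_t−x̄)(x_{t+1}−x̄) = -9.2346
Denominator Σ(x_t−x̄)² = 28.8889
r_1 = -9.2346 / 28.8889 = -0.320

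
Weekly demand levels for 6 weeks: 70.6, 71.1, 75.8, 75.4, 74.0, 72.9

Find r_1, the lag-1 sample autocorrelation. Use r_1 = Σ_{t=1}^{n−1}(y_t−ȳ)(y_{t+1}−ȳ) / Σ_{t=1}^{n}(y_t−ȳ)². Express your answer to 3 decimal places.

Mean ȳ = (70.6 + 71.1 + 75.8 + 75.4 + 74.0 + 72.9)/6 = 73.3000
Numerator Σ_{t=1}^{5}(y_t−ȳ)(y_{t+1}−ȳ) = 6.8800
Denominator Σ(y_t−ȳ)² = 23.4400
r_1 = 6.8800 / 23.4400 = 0.294

0.294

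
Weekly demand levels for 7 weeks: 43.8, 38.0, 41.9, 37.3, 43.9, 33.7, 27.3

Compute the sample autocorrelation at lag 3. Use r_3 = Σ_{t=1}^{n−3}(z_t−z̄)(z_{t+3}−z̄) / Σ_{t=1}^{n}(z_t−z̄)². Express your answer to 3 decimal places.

-0.061

Mean z̄ = (43.8 + 38.0 + 41.9 + 37.3 + 43.9 + 33.7 + 27.3)/7 = 37.9857
Deviations from mean: 5.8143, 0.0143, 3.9143, -0.6857, 5.9143, -4.2857, -10.6857
Numerator Σ_{t=1}^{4}(z_t−z̄)(z_{t+3}−z̄) = -13.3506
Denominator Σ(z_t−z̄)² = 217.1286
r_3 = -13.3506 / 217.1286 = -0.061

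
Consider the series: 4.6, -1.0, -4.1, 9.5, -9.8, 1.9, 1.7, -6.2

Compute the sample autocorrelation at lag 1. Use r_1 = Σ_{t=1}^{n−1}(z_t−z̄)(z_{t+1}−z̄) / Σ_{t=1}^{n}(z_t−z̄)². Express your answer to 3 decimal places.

Mean z̄ = (4.6 − 1.0 − 4.1 + 9.5 − 9.8 + 1.9 + 1.7 − 6.2)/8 = -0.4250
Numerator Σ_{t=1}^{7}(z_t−z̄)(z_{t+1}−z̄) = -159.4256
Denominator Σ(z_t−z̄)² = 268.7550
r_1 = -159.4256 / 268.7550 = -0.593

-0.593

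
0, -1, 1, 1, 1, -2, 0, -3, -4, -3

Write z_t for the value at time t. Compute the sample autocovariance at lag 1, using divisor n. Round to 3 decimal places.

1.500

Mean z̄ = (0 − 1 + 1 + 1 + 1 − 2 + 0 − 3 − 4 − 3)/10 = -1.0000
Σ_{t=1}^{9}(z_t−z̄)(z_{t+1}−z̄) = 15.0000
γ_1 = 15.0000 / 10 = 1.500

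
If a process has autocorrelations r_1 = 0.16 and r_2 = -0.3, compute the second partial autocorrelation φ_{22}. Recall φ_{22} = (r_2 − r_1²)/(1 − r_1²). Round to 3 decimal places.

φ_{22} = (r_2 − r_1²) / (1 − r_1²)
r_1² = (0.16)² = 0.0256
Numerator = -0.3 − 0.0256 = -0.3256; denominator = 1 − 0.0256 = 0.9744
φ_{22} = -0.3256 / 0.9744 = -0.334

-0.334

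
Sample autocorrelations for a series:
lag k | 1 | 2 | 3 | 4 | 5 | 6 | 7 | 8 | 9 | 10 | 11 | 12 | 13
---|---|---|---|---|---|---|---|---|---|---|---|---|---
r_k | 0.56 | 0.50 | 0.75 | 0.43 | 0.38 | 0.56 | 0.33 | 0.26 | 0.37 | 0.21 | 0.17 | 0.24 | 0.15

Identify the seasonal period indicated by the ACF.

The largest autocorrelation is r_3 = 0.75; the remaining lags stay at or below 0.56. The elevated value at lag 1 (0.56), dropping to 0.50 at lag 2, reflects decaying short-term dependence rather than seasonality.
The dominant spike at lag 3 indicates a seasonal period of 3.

3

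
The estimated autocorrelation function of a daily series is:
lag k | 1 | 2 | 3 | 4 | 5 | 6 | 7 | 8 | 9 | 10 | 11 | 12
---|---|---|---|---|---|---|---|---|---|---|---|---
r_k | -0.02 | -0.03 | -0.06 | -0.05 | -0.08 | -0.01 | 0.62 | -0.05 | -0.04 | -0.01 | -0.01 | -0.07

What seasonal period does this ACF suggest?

7

The largest autocorrelation is r_7 = 0.62; the remaining lags stay at or below -0.01.
The dominant spike at lag 7 indicates a seasonal period of 7.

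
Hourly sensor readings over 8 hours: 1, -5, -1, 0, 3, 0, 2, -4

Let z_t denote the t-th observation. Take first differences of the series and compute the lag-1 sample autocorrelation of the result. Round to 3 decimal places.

-0.368

First differences Δz: -6, 4, 1, 3, -3, 2, -6
Mean of differences = -0.7143
Numerator Σ(Δz_t−Δz̄)(Δz_{t+1}−Δz̄) = -39.5102
Denominator Σ(Δz_t−Δz̄)² = 107.4286
r_1(Δz) = -39.5102 / 107.4286 = -0.368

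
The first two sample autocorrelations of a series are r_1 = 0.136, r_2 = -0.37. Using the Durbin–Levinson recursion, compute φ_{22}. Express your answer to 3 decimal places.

-0.396

φ_{22} = (r_2 − r_1²) / (1 − r_1²)
r_1² = (0.136)² = 0.018496
Numerator = -0.37 − 0.0185 = -0.3885; denominator = 1 − 0.0185 = 0.9815
φ_{22} = -0.3885 / 0.9815 = -0.396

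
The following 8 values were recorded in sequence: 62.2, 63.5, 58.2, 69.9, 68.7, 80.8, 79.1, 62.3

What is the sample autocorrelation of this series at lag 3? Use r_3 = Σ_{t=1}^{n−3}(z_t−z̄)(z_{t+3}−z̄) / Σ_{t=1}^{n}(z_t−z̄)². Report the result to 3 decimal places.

Mean z̄ = (62.2 + 63.5 + 58.2 + 69.9 + 68.7 + 80.8 + 79.1 + 62.3)/8 = 68.0875
Deviations from mean: -5.8875, -4.5875, -9.8875, 1.8125, 0.6125, 12.7125, 11.0125, -5.7875
Σ(z_t−z̄)(z_{t+3}−z̄) = (-10.6711) + (-2.8098) + (-125.6948) + (19.9602) + (-3.5448) = -122.7605
Denominator Σ(z_t−z̄)² = 473.5088
r_3 = -122.7605 / 473.5088 = -0.259

-0.259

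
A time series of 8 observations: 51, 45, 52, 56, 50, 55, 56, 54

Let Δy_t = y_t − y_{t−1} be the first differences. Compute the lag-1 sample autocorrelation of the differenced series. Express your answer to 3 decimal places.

First differences Δy: -6, 7, 4, -6, 5, 1, -2
Mean of differences = 0.4286
Numerator Σ(Δy_t−Δȳ)(Δy_{t+1}−Δȳ) = -69.8980
Denominator Σ(Δy_t−Δȳ)² = 165.7143
r_1(Δy) = -69.8980 / 165.7143 = -0.422

-0.422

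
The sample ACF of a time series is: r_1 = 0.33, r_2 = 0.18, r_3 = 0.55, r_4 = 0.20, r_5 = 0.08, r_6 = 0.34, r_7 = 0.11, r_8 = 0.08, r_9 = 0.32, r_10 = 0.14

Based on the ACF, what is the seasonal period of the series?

3

The largest autocorrelation is r_3 = 0.55, with a weaker echo at lag 6 (0.34); the remaining lags stay at or below 0.33. The elevated value at lag 1 (0.33), dropping to 0.18 at lag 2, reflects decaying short-term dependence rather than seasonality.
The dominant spike at lag 3 indicates a seasonal period of 3.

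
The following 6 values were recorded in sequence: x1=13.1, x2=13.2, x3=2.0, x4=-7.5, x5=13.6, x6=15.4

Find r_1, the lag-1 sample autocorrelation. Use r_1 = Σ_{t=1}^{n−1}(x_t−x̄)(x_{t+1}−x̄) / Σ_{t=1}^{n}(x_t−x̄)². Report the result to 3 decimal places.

Mean x̄ = (13.1 + 13.2 + 2.0 − 7.5 + 13.6 + 15.4)/6 = 8.3000
Deviations from mean: 4.8000, 4.9000, -6.3000, -15.8000, 5.3000, 7.1000
Numerator Σ_{t=1}^{5}(x_t−x̄)(x_{t+1}−x̄) = 46.0800
Denominator Σ(x_t−x̄)² = 414.8800
r_1 = 46.0800 / 414.8800 = 0.111

0.111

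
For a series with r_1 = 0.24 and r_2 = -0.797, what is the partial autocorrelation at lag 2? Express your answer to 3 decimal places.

-0.907

φ_{22} = (r_2 − r_1²) / (1 − r_1²)
r_1² = (0.24)² = 0.0576
Numerator = -0.797 − 0.0576 = -0.8546; denominator = 1 − 0.0576 = 0.9424
φ_{22} = -0.8546 / 0.9424 = -0.907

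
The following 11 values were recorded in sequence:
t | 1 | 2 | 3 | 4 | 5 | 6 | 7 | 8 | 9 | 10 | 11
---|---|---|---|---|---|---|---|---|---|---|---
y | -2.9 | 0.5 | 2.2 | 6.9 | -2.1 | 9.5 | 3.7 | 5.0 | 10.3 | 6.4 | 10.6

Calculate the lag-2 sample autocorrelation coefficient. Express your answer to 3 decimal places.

Mean ȳ = (-2.9 + 0.5 + 2.2 + 6.9 − 2.1 + 9.5 + 3.7 + 5.0 + 10.3 + 6.4 + 10.6)/11 = 4.5545
Numerator Σ_{t=1}^{9}(y_t−ȳ)(y_{t+2}−ȳ) = 73.8459
Denominator Σ(y_t−ȳ)² = 225.6873
r_2 = 73.8459 / 225.6873 = 0.327

0.327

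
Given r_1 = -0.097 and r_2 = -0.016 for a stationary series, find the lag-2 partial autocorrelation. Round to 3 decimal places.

-0.026

φ_{22} = (r_2 − r_1²) / (1 − r_1²)
r_1² = (-0.097)² = 0.009409
Numerator = -0.016 − 0.0094 = -0.0254; denominator = 1 − 0.0094 = 0.9906
φ_{22} = -0.0254 / 0.9906 = -0.026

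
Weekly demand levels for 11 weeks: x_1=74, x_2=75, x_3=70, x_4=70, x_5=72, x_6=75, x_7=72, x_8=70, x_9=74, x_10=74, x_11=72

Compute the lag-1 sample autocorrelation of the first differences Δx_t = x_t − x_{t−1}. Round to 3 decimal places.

First differences Δx: 1, -5, 0, 2, 3, -3, -2, 4, 0, -2
Mean of differences = -0.2000
Numerator Σ(Δx_t−Δx̄)(Δx_{t+1}−Δx̄) = -10.2400
Denominator Σ(Δx_t−Δx̄)² = 71.6000
r_1(Δx) = -10.2400 / 71.6000 = -0.143

-0.143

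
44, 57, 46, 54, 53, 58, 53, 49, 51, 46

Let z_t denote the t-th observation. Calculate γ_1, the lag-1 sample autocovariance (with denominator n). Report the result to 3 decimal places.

Mean z̄ = (44 + 57 + 46 + 54 + 53 + 58 + 53 + 49 + 51 + 46)/10 = 51.1000
Σ_{t=1}^{9}(z_t−z̄)(z_{t+1}−z̄) = -58.3100
γ_1 = -58.3100 / 10 = -5.831

-5.831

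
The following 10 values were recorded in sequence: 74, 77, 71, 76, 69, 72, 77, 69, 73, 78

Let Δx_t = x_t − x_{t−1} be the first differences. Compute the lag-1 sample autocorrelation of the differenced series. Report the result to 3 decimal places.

First differences Δx: 3, -6, 5, -7, 3, 5, -8, 4, 5
Mean of differences = 0.4444
Numerator Σ(Δx_t−Δx̄)(Δx_{t+1}−Δx̄) = -139.4198
Denominator Σ(Δx_t−Δx̄)² = 256.2222
r_1(Δx) = -139.4198 / 256.2222 = -0.544

-0.544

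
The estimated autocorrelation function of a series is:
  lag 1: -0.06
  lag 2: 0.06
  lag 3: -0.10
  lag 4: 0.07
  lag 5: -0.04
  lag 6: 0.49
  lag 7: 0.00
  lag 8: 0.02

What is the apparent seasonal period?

6

The largest autocorrelation is r_6 = 0.49; the remaining lags stay at or below 0.07.
The dominant spike at lag 6 indicates a seasonal period of 6.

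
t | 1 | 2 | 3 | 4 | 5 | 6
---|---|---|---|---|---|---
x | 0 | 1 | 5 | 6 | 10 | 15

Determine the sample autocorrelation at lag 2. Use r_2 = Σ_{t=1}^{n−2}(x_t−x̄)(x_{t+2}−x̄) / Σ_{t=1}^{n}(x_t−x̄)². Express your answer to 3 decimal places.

Mean x̄ = (0 + 1 + 5 + 6 + 10 + 15)/6 = 6.1667
Numerator Σ_{t=1}^{4}(x_t−x̄)(x_{t+2}−x̄) = 2.1111
Denominator Σ(x_t−x̄)² = 158.8333
r_2 = 2.1111 / 158.8333 = 0.013

0.013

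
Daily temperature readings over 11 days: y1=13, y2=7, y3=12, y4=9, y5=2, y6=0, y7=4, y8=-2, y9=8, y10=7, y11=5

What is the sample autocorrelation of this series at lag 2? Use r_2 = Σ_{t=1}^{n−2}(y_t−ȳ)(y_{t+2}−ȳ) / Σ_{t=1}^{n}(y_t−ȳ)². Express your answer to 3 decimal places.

0.200

Mean ȳ = (13 + 7 + 12 + 9 + 2 + 0 + 4 − 2 + 8 + 7 + 5)/11 = 5.9091
Numerator Σ_{t=1}^{9}(y_t−ȳ)(y_{t+2}−ȳ) = 44.1653
Denominator Σ(y_t−ȳ)² = 220.9091
r_2 = 44.1653 / 220.9091 = 0.200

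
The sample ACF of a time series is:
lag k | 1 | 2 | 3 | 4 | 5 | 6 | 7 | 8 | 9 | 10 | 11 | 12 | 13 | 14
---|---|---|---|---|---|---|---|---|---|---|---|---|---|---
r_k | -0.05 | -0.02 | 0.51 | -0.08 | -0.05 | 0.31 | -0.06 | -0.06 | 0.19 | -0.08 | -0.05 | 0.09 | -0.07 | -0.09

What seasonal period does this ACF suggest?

3

The largest autocorrelation is r_3 = 0.51, with weaker echoes at lags 6 (0.31) and 9 (0.19); the remaining lags stay at or below 0.09.
The dominant spike at lag 3 indicates a seasonal period of 3.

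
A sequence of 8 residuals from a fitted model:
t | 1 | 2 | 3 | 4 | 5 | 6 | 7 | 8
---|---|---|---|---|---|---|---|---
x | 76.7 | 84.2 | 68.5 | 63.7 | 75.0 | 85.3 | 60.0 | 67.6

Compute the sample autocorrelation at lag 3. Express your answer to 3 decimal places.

0.066

Mean x̄ = (76.7 + 84.2 + 68.5 + 63.7 + 75.0 + 85.3 + 60.0 + 67.6)/8 = 72.6250
Deviations from mean: 4.0750, 11.5750, -4.1250, -8.9250, 2.3750, 12.6750, -12.6250, -5.0250
Σ(x_t−x̄)(x_{t+3}−x̄) = (-36.3694) + (27.4906) + (-52.2844) + (112.6781) + (-11.9344) = 39.5806
Denominator Σ(x_t−x̄)² = 598.1950
r_3 = 39.5806 / 598.1950 = 0.066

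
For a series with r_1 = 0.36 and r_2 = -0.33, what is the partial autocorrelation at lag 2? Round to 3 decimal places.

φ_{22} = (r_2 − r_1²) / (1 − r_1²)
r_1² = (0.36)² = 0.1296
Numerator = -0.33 − 0.1296 = -0.4596; denominator = 1 − 0.1296 = 0.8704
φ_{22} = -0.4596 / 0.8704 = -0.528

-0.528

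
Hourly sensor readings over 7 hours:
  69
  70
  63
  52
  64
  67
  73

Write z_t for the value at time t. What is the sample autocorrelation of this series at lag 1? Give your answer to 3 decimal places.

0.237

Mean z̄ = (69 + 70 + 63 + 52 + 64 + 67 + 73)/7 = 65.4286
Deviations from mean: 3.5714, 4.5714, -2.4286, -13.4286, -1.4286, 1.5714, 7.5714
Σ(z_t−z̄)(z_{t+1}−z̄) = (16.3265) + (-11.1020) + (32.6122) + (19.1837) + (-2.2449) + (11.8980) = 66.6735
Denominator Σ(z_t−z̄)² = 281.7143
r_1 = 66.6735 / 281.7143 = 0.237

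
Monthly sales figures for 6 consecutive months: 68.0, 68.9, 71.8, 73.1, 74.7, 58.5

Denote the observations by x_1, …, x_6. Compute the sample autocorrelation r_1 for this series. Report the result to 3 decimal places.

-0.162

Mean x̄ = (68.0 + 68.9 + 71.8 + 73.1 + 74.7 + 58.5)/6 = 69.1667
Σ(x_t−x̄)(x_{t+1}−x̄) = (0.3111) + (-0.7022) + (10.3578) + (21.7644) + (-59.0222) = -27.2911
Denominator Σ(x_t−x̄)² = 168.2333
r_1 = -27.2911 / 168.2333 = -0.162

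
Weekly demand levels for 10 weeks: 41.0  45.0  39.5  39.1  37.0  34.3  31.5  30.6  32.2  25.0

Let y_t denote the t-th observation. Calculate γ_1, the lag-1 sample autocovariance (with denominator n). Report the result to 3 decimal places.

18.337

Mean ȳ = (41.0 + 45.0 + 39.5 + 39.1 + 37.0 + 34.3 + 31.5 + 30.6 + 32.2 + 25.0)/10 = 35.5200
Σ_{t=1}^{9}(y_t−ȳ)(y_{t+1}−ȳ) = 183.3656
γ_1 = 183.3656 / 10 = 18.337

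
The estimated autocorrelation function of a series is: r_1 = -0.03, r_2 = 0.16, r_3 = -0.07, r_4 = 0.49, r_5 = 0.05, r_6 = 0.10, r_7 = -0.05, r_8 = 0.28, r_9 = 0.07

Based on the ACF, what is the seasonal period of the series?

4

The largest autocorrelation is r_4 = 0.49, with a weaker echo at lag 8 (0.28); the remaining lags stay at or below 0.16.
The dominant spike at lag 4 indicates a seasonal period of 4.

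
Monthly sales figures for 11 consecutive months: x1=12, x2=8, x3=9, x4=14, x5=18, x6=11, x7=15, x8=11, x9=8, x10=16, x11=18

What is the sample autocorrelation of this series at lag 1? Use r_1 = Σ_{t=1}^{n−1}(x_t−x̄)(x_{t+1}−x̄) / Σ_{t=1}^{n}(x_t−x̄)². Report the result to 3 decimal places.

Mean x̄ = (12 + 8 + 9 + 14 + 18 + 11 + 15 + 11 + 8 + 16 + 18)/11 = 12.7273
Numerator Σ_{t=1}^{10}(x_t−x̄)(x_{t+1}−x̄) = 16.0165
Denominator Σ(x_t−x̄)² = 138.1818
r_1 = 16.0165 / 138.1818 = 0.116

0.116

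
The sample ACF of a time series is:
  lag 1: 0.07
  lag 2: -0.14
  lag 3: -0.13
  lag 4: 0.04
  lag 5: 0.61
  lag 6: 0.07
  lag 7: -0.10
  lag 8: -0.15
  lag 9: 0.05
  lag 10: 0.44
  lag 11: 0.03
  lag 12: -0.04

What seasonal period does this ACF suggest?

The largest autocorrelation is r_5 = 0.61, with a weaker echo at lag 10 (0.44); the remaining lags stay at or below 0.07.
The dominant spike at lag 5 indicates a seasonal period of 5.

5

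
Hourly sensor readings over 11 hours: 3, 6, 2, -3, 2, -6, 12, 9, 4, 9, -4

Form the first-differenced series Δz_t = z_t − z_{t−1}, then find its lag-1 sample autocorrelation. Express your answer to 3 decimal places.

-0.479

First differences Δz: 3, -4, -5, 5, -8, 18, -3, -5, 5, -13
Mean of differences = -0.7000
Numerator Σ(Δz_t−Δz̄)(Δz_{t+1}−Δz̄) = -328.3900
Denominator Σ(Δz_t−Δz̄)² = 686.1000
r_1(Δz) = -328.3900 / 686.1000 = -0.479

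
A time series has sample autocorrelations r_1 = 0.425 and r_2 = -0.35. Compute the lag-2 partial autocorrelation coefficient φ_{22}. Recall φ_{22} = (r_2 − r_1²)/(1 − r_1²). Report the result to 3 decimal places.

-0.648

φ_{22} = (r_2 − r_1²) / (1 − r_1²)
r_1² = (0.425)² = 0.180625
Numerator = -0.35 − 0.1806 = -0.5306; denominator = 1 − 0.1806 = 0.8194
φ_{22} = -0.5306 / 0.8194 = -0.648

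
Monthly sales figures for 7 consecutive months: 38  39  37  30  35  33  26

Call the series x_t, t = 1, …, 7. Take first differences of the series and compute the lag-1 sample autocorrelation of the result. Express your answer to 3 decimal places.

-0.324

First differences Δx: 1, -2, -7, 5, -2, -7
Mean of differences = -2.0000
Numerator Σ(Δx_t−Δx̄)(Δx_{t+1}−Δx̄) = -35.0000
Denominator Σ(Δx_t−Δx̄)² = 108.0000
r_1(Δx) = -35.0000 / 108.0000 = -0.324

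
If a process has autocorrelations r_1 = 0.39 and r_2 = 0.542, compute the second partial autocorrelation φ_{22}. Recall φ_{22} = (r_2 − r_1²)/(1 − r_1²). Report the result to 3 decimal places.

φ_{22} = (r_2 − r_1²) / (1 − r_1²)
r_1² = (0.39)² = 0.1521
Numerator = 0.542 − 0.1521 = 0.3899; denominator = 1 − 0.1521 = 0.8479
φ_{22} = 0.3899 / 0.8479 = 0.460

0.460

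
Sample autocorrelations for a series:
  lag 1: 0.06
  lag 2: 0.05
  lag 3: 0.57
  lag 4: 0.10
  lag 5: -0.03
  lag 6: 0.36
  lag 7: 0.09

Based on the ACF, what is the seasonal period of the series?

3

The largest autocorrelation is r_3 = 0.57, with a weaker echo at lag 6 (0.36); the remaining lags stay at or below 0.10.
The dominant spike at lag 3 indicates a seasonal period of 3.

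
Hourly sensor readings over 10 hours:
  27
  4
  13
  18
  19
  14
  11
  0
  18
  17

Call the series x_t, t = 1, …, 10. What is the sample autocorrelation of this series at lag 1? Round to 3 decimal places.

-0.193

Mean x̄ = (27 + 4 + 13 + 18 + 19 + 14 + 11 + 0 + 18 + 17)/10 = 14.1000
Numerator Σ_{t=1}^{9}(x_t−x̄)(x_{t+1}−x̄) = -104.5100
Denominator Σ(x_t−x̄)² = 540.9000
r_1 = -104.5100 / 540.9000 = -0.193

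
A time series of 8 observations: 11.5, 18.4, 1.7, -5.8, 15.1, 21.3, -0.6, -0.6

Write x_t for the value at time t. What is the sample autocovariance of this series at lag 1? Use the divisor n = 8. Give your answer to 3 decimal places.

Mean x̄ = (11.5 + 18.4 + 1.7 − 5.8 + 15.1 + 21.3 − 0.6 − 0.6)/8 = 7.6250
Σ_{t=1}^{7}(x_t−x̄)(x_{t+1}−x̄) = 14.4969
γ_1 = 14.4969 / 8 = 1.812

1.812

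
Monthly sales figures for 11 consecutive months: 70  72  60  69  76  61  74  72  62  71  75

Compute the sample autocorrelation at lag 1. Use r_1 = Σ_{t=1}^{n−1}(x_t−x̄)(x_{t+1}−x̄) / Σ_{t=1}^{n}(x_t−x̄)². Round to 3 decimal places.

-0.389

Mean x̄ = (70 + 72 + 60 + 69 + 76 + 61 + 74 + 72 + 62 + 71 + 75)/11 = 69.2727
Numerator Σ_{t=1}^{10}(x_t−x̄)(x_{t+1}−x̄) = -126.9835
Denominator Σ(x_t−x̄)² = 326.1818
r_1 = -126.9835 / 326.1818 = -0.389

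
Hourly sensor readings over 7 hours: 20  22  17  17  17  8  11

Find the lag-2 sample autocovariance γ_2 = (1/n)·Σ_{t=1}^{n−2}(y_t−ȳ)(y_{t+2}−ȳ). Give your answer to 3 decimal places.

Mean ȳ = (20 + 22 + 17 + 17 + 17 + 8 + 11)/7 = 16.0000
Σ_{t=1}^{5}(y_t−ȳ)(y_{t+2}−ȳ) = -2.0000
γ_2 = -2.0000 / 7 = -0.286

-0.286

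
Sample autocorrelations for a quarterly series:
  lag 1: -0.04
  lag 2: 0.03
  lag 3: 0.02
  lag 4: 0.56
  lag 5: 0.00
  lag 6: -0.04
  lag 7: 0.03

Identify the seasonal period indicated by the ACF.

4

The largest autocorrelation is r_4 = 0.56; the remaining lags stay at or below 0.03.
The dominant spike at lag 4 indicates a seasonal period of 4.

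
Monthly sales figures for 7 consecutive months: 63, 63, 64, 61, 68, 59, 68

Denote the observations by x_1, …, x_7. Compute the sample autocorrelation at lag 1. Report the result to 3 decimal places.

Mean x̄ = (63 + 63 + 64 + 61 + 68 + 59 + 68)/7 = 63.7143
Σ(x_t−x̄)(x_{t+1}−x̄) = (0.5102) + (-0.2041) + (-0.7755) + (-11.6327) + (-20.2041) + (-20.2041) = -52.5102
Denominator Σ(x_t−x̄)² = 67.4286
r_1 = -52.5102 / 67.4286 = -0.779

-0.779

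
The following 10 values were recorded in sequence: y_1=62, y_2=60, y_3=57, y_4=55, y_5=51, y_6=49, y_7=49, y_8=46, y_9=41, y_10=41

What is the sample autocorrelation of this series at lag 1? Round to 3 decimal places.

0.700

Mean ȳ = (62 + 60 + 57 + 55 + 51 + 49 + 49 + 46 + 41 + 41)/10 = 51.1000
Numerator Σ_{t=1}^{9}(y_t−ȳ)(y_{t+1}−ȳ) = 340.9900
Denominator Σ(y_t−ȳ)² = 486.9000
r_1 = 340.9900 / 486.9000 = 0.700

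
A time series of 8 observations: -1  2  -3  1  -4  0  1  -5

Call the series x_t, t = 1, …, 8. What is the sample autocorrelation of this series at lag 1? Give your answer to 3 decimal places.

Mean x̄ = (-1 + 2 − 3 + 1 − 4 + 0 + 1 − 5)/8 = -1.1250
Deviations from mean: 0.1250, 3.1250, -1.8750, 2.1250, -2.8750, 1.1250, 2.1250, -3.8750
Numerator Σ_{t=1}^{7}(x_t−x̄)(x_{t+1}−x̄) = -24.6406
Denominator Σ(x_t−x̄)² = 46.8750
r_1 = -24.6406 / 46.8750 = -0.526

-0.526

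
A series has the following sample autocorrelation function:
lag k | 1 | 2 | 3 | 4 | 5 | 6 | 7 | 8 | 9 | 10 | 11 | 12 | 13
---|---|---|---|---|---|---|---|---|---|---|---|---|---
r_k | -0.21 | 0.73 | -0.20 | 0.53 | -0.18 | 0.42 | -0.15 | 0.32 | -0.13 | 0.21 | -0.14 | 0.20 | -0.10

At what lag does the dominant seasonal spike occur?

The largest autocorrelation is r_2 = 0.73, with weaker echoes at lags 4 (0.53), 6 (0.42), 8 (0.32), 10 (0.21) and 12 (0.20); the remaining lags stay at or below -0.10.
The dominant spike at lag 2 indicates a seasonal period of 2.

2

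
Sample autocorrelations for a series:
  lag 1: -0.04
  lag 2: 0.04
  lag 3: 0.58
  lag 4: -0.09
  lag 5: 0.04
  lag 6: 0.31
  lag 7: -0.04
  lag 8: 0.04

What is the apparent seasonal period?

The largest autocorrelation is r_3 = 0.58, with a weaker echo at lag 6 (0.31); the remaining lags stay at or below 0.04.
The dominant spike at lag 3 indicates a seasonal period of 3.

3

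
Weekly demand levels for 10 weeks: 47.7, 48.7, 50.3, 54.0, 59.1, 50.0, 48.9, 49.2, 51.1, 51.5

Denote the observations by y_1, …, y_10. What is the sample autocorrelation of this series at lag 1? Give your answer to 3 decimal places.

Mean ȳ = (47.7 + 48.7 + 50.3 + 54.0 + 59.1 + 50.0 + 48.9 + 49.2 + 51.1 + 51.5)/10 = 51.0500
Numerator Σ_{t=1}^{9}(y_t−ȳ)(y_{t+1}−ȳ) = 28.8825
Denominator Σ(y_t−ȳ)² = 100.1650
r_1 = 28.8825 / 100.1650 = 0.288

0.288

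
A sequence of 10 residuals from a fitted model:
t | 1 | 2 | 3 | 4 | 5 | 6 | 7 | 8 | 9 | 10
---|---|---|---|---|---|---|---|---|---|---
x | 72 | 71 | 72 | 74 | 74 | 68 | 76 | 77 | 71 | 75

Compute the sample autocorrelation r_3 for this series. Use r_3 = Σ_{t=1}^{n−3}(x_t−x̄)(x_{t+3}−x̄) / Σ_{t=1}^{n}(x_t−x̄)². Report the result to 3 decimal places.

0.379

Mean x̄ = (72 + 71 + 72 + 74 + 74 + 68 + 76 + 77 + 71 + 75)/10 = 73.0000
Σ(x_t−x̄)(x_{t+3}−x̄) = (-1.0000) + (-2.0000) + (5.0000) + (3.0000) + (4.0000) + (10.0000) + (6.0000) = 25.0000
Denominator Σ(x_t−x̄)² = 66.0000
r_3 = 25.0000 / 66.0000 = 0.379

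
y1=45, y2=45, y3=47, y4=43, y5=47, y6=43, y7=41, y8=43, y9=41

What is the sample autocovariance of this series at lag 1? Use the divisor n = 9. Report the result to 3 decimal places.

Mean ȳ = (45 + 45 + 47 + 43 + 47 + 43 + 41 + 43 + 41)/9 = 43.8889
Σ_{t=1}^{8}(y_t−ȳ)(y_{t+1}−ȳ) = 4.0988
γ_1 = 4.0988 / 9 = 0.455

0.455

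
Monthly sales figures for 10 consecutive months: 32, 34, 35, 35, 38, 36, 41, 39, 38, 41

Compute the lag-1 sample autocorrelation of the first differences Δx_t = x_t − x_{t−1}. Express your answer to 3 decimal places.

-0.625

First differences Δx: 2, 1, 0, 3, -2, 5, -2, -1, 3
Mean of differences = 1.0000
Numerator Σ(Δx_t−Δx̄)(Δx_{t+1}−Δx̄) = -30.0000
Denominator Σ(Δx_t−Δx̄)² = 48.0000
r_1(Δx) = -30.0000 / 48.0000 = -0.625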